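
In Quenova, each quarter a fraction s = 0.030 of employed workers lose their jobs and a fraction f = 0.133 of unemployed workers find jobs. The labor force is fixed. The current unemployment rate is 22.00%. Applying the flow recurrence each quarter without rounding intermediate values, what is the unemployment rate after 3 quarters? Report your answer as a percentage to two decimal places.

With a fixed labor force, u_{t+1} = u_t + s·(1−u_t) − f·u_t = u_t·(1−s−f) + s.
Here 1−s−f = 0.837 and s = 0.030.
u_1 = 0.220000 × 0.837 + 0.030 = 0.214140.
u_2 = 0.214140 × 0.837 + 0.030 = 0.209235.
u_3 = 0.209235 × 0.837 + 0.030 = 0.205130.

Unemployment rate after three quarters ≈ 20.51%.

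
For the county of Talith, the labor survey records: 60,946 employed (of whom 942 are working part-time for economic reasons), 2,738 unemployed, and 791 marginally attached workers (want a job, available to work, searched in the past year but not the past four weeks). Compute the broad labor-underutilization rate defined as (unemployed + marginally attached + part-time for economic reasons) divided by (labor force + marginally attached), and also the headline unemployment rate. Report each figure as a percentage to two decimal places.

Labor force = 60,946 + 2,738 = 63,684.
Numerator = 2,738 + 791 + 942 = 4,471.
Denominator = 63,684 + 791 = 64,475.
Broad rate = 4,471 / 64,475 = 6.93%.
Headline unemployment rate = 2,738 / 63,684 = 4.30%.

Broad underutilization rate ≈ 6.93%; headline unemployment rate ≈ 4.30%.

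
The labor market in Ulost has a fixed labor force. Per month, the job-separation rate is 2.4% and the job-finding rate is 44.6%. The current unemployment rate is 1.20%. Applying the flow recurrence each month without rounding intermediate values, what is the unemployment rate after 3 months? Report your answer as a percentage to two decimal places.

With a fixed labor force, u_{t+1} = u_t + s·(1−u_t) − f·u_t = u_t·(1−s−f) + s.
Here 1−s−f = 0.530 and s = 0.024.
u_1 = 0.012000 × 0.530 + 0.024 = 0.030360.
u_2 = 0.030360 × 0.530 + 0.024 = 0.040091.
u_3 = 0.040091 × 0.530 + 0.024 = 0.045248.

Unemployment rate after three months ≈ 4.52%.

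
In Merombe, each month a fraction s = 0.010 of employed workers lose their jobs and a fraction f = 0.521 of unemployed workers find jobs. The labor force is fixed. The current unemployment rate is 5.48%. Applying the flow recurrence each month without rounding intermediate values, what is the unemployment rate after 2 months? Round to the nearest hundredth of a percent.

With a fixed labor force, u_{t+1} = u_t + s·(1−u_t) − f·u_t = u_t·(1−s−f) + s.
Here 1−s−f = 0.469 and s = 0.010.
u_1 = 0.054800 × 0.469 + 0.010 = 0.035701.
u_2 = 0.035701 × 0.469 + 0.010 = 0.026744.

Unemployment rate after two months ≈ 2.67%.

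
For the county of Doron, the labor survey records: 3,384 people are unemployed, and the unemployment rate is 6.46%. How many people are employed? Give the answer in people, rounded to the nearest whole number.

Labor force = U / u = 3,384 / 0.0646 ≈ 52,384.
Employed = labor force − unemployed = 52,384 − 3,384 = 49,000.

About 49,000 are employed.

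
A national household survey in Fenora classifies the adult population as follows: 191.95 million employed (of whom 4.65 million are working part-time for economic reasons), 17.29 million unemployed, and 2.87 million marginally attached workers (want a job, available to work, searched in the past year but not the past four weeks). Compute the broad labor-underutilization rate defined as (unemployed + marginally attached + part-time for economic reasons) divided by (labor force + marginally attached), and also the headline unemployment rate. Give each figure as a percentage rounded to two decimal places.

Broad underutilization rate ≈ 11.70%; headline unemployment rate ≈ 8.26%.

Labor force = 191.95 + 17.29 = 209.24 million.
Numerator = 17.29 + 2.87 + 4.65 = 24.81 million.
Denominator = 209.24 + 2.87 = 212.11 million.
Broad rate = 24.81 / 212.11 = 11.70%.
Headline unemployment rate = 17.29 / 209.24 = 8.26%.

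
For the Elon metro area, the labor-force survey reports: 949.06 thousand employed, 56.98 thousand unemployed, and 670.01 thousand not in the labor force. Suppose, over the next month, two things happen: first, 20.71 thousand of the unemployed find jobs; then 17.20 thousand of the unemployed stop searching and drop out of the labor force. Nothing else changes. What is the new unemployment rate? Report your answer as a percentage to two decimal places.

Initially, labor force = 949.06 + 56.98 = 1,006.04 thousand, so u = 56.98/1,006.04 = 5.66%.
After the first change, unemployed falls and employed rises by 20.71; labor force unchanged → E = 969.77, U = 36.27, labor force = 1,006.04 thousand.
After the second change, unemployed and labor force both fall by 17.20 → E = 969.77, U = 19.07, labor force = 988.84 thousand.
New unemployment rate = 19.07 / 988.84 = 1.93%.

New unemployment rate ≈ 1.93%.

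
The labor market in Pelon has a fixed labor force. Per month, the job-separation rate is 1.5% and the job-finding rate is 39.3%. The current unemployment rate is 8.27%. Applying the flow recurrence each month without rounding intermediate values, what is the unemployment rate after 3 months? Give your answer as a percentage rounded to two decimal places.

With a fixed labor force, u_{t+1} = u_t + s·(1−u_t) − f·u_t = u_t·(1−s−f) + s.
Here 1−s−f = 0.592 and s = 0.015.
u_1 = 0.082700 × 0.592 + 0.015 = 0.063958.
u_2 = 0.063958 × 0.592 + 0.015 = 0.052863.
u_3 = 0.052863 × 0.592 + 0.015 = 0.046295.

Unemployment rate after three months ≈ 4.63%.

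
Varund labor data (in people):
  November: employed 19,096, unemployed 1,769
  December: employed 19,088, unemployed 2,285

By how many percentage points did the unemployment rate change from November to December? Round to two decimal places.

The unemployment rate changed by +2.21 percentage points.

November: labor force = 19,096 + 1,769 = 20,865; u = 1,769/20,865 = 8.48%.
December: labor force = 19,088 + 2,285 = 21,373; u = 2,285/21,373 = 10.69%.
Change = 10.69% − 8.48% = +2.21 pp.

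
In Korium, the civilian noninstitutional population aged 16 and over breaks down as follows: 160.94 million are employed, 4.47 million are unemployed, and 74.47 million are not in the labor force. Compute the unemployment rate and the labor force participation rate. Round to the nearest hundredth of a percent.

Unemployment rate ≈ 2.70%; labor force participation rate ≈ 68.96%.

Labor force = employed + unemployed = 160.94 + 4.47 = 165.41 million.
Working-age population = 165.41 + 74.47 = 239.88 million.
Unemployment rate = 4.47 / 165.41 = 2.70%.
Labor force participation rate = 165.41 / 239.88 = 68.96%.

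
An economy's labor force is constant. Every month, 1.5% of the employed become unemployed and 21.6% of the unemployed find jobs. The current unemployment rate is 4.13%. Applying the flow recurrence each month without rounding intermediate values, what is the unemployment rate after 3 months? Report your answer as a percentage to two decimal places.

Unemployment rate after three months ≈ 5.42%.

With a fixed labor force, u_{t+1} = u_t + s·(1−u_t) − f·u_t = u_t·(1−s−f) + s.
Here 1−s−f = 0.769 and s = 0.015.
u_1 = 0.041300 × 0.769 + 0.015 = 0.046760.
u_2 = 0.046760 × 0.769 + 0.015 = 0.050958.
u_3 = 0.050958 × 0.769 + 0.015 = 0.054187.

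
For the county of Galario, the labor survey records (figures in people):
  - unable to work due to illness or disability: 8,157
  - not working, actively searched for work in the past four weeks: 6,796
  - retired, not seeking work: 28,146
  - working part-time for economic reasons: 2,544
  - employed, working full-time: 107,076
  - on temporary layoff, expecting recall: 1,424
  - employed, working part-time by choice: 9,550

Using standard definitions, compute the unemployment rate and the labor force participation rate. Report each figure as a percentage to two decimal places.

Unemployment rate ≈ 6.45%; labor force participation rate ≈ 77.82%.

Employed = 2,544 + 107,076 + 9,550 = 119,170 (anyone who worked, including part-time for economic reasons, counts as employed).
Unemployed = 6,796 + 1,424 = 8,220 (jobless and actively searching, or on temporary layoff).
Labor force = 119,170 + 8,220 = 127,390.
Not in labor force = 8,157 + 28,146 = 36,303 (those not working and not actively searching are outside the labor force).
Civilian working-age population = 127,390 + 36,303 = 163,693.
Unemployment rate = 8,220 / 127,390 = 6.45%.
Labor force participation rate = 127,390 / 163,693 = 77.82%.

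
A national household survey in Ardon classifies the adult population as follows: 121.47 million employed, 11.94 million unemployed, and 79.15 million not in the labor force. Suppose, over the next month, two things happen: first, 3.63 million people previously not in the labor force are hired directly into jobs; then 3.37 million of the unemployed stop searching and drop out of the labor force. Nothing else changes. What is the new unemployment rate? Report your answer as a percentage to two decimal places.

Initially, labor force = 121.47 + 11.94 = 133.41 million, so u = 11.94/133.41 = 8.95%.
After the first change, employed and labor force both rise by 3.63; unemployed unchanged → E = 125.10, U = 11.94, labor force = 137.04 million.
After the second change, unemployed and labor force both fall by 3.37 → E = 125.10, U = 8.57, labor force = 133.67 million.
New unemployment rate = 8.57 / 133.67 = 6.41%.

New unemployment rate ≈ 6.41%.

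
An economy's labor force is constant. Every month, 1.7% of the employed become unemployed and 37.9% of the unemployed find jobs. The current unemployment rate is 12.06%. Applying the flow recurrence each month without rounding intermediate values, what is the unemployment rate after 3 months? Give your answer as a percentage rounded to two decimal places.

Unemployment rate after three months ≈ 6.00%.

With a fixed labor force, u_{t+1} = u_t + s·(1−u_t) − f·u_t = u_t·(1−s−f) + s.
Here 1−s−f = 0.604 and s = 0.017.
u_1 = 0.120600 × 0.604 + 0.017 = 0.089842.
u_2 = 0.089842 × 0.604 + 0.017 = 0.071265.
u_3 = 0.071265 × 0.604 + 0.017 = 0.060044.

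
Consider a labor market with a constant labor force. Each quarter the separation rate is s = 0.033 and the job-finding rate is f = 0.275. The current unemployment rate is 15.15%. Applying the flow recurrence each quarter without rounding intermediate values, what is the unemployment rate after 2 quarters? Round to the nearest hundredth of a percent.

Unemployment rate after two quarters ≈ 12.84%.

With a fixed labor force, u_{t+1} = u_t + s·(1−u_t) − f·u_t = u_t·(1−s−f) + s.
Here 1−s−f = 0.692 and s = 0.033.
u_1 = 0.151500 × 0.692 + 0.033 = 0.137838.
u_2 = 0.137838 × 0.692 + 0.033 = 0.128384.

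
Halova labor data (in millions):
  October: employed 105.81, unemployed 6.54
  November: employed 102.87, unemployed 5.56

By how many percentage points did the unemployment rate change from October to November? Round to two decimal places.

October: labor force = 105.81 + 6.54 = 112.35; u = 6.54/112.35 = 5.82%.
November: labor force = 102.87 + 5.56 = 108.43; u = 5.56/108.43 = 5.13%.
Change = 5.13% − 5.82% = −0.69 pp.

The unemployment rate changed by −0.69 percentage points.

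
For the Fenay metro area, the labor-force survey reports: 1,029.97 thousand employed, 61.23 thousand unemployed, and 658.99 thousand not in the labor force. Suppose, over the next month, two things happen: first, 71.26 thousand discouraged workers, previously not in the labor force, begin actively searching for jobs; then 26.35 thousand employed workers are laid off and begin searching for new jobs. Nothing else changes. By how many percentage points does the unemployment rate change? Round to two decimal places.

The unemployment rate changes by +8.05 percentage points.

Initially, labor force = 1,029.97 + 61.23 = 1,091.20 thousand, so u = 61.23/1,091.20 = 5.61%.
After the first change, unemployed and labor force both rise by 71.26 → E = 1,029.97, U = 132.49, labor force = 1,162.46 thousand.
After the second change, employed falls and unemployed rises by 26.35; labor force unchanged → E = 1,003.62, U = 158.84, labor force = 1,162.46 thousand.
New unemployment rate = 158.84 / 1,162.46 = 13.66%.
Change = 13.66% − 5.61% = +8.05 percentage points.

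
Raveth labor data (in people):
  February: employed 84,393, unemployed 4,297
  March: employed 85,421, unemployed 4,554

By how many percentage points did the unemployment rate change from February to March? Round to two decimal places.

The unemployment rate changed by +0.22 percentage points.

February: labor force = 84,393 + 4,297 = 88,690; u = 4,297/88,690 = 4.84%.
March: labor force = 85,421 + 4,554 = 89,975; u = 4,554/89,975 = 5.06%.
Change = 5.06% − 4.84% = +0.22 pp.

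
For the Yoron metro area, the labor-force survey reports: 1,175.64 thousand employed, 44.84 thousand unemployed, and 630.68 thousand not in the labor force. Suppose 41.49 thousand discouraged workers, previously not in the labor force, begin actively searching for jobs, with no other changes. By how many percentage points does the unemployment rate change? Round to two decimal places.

Initially, labor force = 1,175.64 + 44.84 = 1,220.48 thousand, so u = 44.84/1,220.48 = 3.67%.
After the change, unemployed and labor force both rise by 41.49 → E = 1,175.64, U = 86.33, labor force = 1,261.97 thousand.
New unemployment rate = 86.33 / 1,261.97 = 6.84%.
Change = 6.84% − 3.67% = +3.17 percentage points.

The unemployment rate changes by +3.17 percentage points.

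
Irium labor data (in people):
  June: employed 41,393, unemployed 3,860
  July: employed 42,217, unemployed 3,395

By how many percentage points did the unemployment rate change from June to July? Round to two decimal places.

The unemployment rate changed by −1.09 percentage points.

June: labor force = 41,393 + 3,860 = 45,253; u = 3,860/45,253 = 8.53%.
July: labor force = 42,217 + 3,395 = 45,612; u = 3,395/45,612 = 7.44%.
Change = 7.44% − 8.53% = −1.09 pp.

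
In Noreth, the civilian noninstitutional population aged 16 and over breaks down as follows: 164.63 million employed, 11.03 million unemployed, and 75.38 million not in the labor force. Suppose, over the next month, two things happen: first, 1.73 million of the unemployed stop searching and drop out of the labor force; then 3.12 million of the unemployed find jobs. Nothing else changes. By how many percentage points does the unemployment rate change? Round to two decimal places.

Initially, labor force = 164.63 + 11.03 = 175.66 million, so u = 11.03/175.66 = 6.28%.
After the first change, unemployed and labor force both fall by 1.73 → E = 164.63, U = 9.30, labor force = 173.93 million.
After the second change, unemployed falls and employed rises by 3.12; labor force unchanged → E = 167.75, U = 6.18, labor force = 173.93 million.
New unemployment rate = 6.18 / 173.93 = 3.55%.
Change = 3.55% − 6.28% = −2.73 percentage points.

The unemployment rate changes by −2.73 percentage points.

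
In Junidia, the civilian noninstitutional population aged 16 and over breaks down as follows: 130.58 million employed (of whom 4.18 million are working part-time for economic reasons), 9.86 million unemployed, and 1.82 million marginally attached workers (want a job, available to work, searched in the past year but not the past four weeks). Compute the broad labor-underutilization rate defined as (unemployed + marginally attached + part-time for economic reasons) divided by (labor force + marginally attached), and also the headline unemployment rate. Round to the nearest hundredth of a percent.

Labor force = 130.58 + 9.86 = 140.44 million.
Numerator = 9.86 + 1.82 + 4.18 = 15.86 million.
Denominator = 140.44 + 1.82 = 142.26 million.
Broad rate = 15.86 / 142.26 = 11.15%.
Headline unemployment rate = 9.86 / 140.44 = 7.02%.

Broad underutilization rate ≈ 11.15%; headline unemployment rate ≈ 7.02%.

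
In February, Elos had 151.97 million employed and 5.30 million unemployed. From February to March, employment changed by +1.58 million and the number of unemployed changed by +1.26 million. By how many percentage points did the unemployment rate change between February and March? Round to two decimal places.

The unemployment rate changed by +0.73 percentage points.

February: labor force = 151.97 + 5.30 = 157.27; u = 5.30/157.27 = 3.37%.
March: labor force = 153.55 + 6.56 = 160.11; u = 6.56/160.11 = 4.10%.
Change = 4.10% − 3.37% = +0.73 pp.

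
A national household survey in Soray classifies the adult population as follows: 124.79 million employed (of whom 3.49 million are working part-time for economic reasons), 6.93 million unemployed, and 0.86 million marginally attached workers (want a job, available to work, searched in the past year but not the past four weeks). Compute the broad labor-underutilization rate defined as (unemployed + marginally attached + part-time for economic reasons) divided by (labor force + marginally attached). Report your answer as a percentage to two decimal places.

Labor force = 124.79 + 6.93 = 131.72 million.
Numerator = 6.93 + 0.86 + 3.49 = 11.28 million.
Denominator = 131.72 + 0.86 = 132.58 million.
Broad rate = 11.28 / 132.58 = 8.51%.

Broad underutilization rate ≈ 8.51%.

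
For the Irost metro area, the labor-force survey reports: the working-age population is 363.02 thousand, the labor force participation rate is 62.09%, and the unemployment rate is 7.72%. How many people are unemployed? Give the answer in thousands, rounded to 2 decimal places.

Labor force = 0.6209 × 363.02 = 225.40 thousand.
Unemployed = 0.0772 × 225.40 ≈ 17.40 thousand.

About 17.40 thousand are unemployed.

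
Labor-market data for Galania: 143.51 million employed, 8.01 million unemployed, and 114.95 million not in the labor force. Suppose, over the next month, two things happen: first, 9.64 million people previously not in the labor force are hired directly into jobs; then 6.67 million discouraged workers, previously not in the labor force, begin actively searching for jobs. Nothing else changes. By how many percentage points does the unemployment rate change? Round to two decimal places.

The unemployment rate changes by +3.46 percentage points.

Initially, labor force = 143.51 + 8.01 = 151.52 million, so u = 8.01/151.52 = 5.29%.
After the first change, employed and labor force both rise by 9.64; unemployed unchanged → E = 153.15, U = 8.01, labor force = 161.16 million.
After the second change, unemployed and labor force both rise by 6.67 → E = 153.15, U = 14.68, labor force = 167.83 million.
New unemployment rate = 14.68 / 167.83 = 8.75%.
Change = 8.75% − 5.29% = +3.46 percentage points.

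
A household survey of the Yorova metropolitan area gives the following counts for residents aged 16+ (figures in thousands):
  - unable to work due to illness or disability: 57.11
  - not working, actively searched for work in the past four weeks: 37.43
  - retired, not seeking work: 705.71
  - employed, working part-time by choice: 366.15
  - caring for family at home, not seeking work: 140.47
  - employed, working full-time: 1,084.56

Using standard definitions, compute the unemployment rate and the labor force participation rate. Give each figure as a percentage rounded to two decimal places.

Employed = 366.15 + 1,084.56 = 1,450.71 thousand.
Unemployed = 37.43 thousand.
Labor force = 1,450.71 + 37.43 = 1,488.14 thousand.
Not in labor force = 57.11 + 705.71 + 140.47 = 903.29 thousand (those not working and not actively searching are outside the labor force).
Civilian working-age population = 1,488.14 + 903.29 = 2,391.43 thousand.
Unemployment rate = 37.43 / 1,488.14 = 2.52%.
Labor force participation rate = 1,488.14 / 2,391.43 = 62.23%.

Unemployment rate ≈ 2.52%; labor force participation rate ≈ 62.23%.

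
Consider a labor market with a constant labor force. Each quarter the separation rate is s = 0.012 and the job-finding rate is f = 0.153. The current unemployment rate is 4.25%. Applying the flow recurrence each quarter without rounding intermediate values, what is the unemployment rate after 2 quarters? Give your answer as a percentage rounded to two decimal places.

Unemployment rate after two quarters ≈ 5.17%.

With a fixed labor force, u_{t+1} = u_t + s·(1−u_t) − f·u_t = u_t·(1−s−f) + s.
Here 1−s−f = 0.835 and s = 0.012.
u_1 = 0.042500 × 0.835 + 0.012 = 0.047488.
u_2 = 0.047488 × 0.835 + 0.012 = 0.051652.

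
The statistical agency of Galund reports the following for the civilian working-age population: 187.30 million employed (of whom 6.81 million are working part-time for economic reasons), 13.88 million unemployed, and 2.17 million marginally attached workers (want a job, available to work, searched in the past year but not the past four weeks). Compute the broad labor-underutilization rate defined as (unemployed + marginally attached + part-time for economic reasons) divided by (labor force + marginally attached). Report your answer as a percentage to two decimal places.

Labor force = 187.30 + 13.88 = 201.18 million.
Numerator = 13.88 + 2.17 + 6.81 = 22.86 million.
Denominator = 201.18 + 2.17 = 203.35 million.
Broad rate = 22.86 / 203.35 = 11.24%.

Broad underutilization rate ≈ 11.24%.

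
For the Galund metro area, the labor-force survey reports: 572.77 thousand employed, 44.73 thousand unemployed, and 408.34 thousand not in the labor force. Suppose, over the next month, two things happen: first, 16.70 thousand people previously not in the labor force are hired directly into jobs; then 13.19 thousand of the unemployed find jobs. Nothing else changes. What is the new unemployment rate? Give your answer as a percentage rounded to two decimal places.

New unemployment rate ≈ 4.97%.

Initially, labor force = 572.77 + 44.73 = 617.50 thousand, so u = 44.73/617.50 = 7.24%.
After the first change, employed and labor force both rise by 16.70; unemployed unchanged → E = 589.47, U = 44.73, labor force = 634.20 thousand.
After the second change, unemployed falls and employed rises by 13.19; labor force unchanged → E = 602.66, U = 31.54, labor force = 634.20 thousand.
New unemployment rate = 31.54 / 634.20 = 4.97%.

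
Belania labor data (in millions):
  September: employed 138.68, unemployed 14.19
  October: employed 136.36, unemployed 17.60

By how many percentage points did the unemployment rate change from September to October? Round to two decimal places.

September: labor force = 138.68 + 14.19 = 152.87; u = 14.19/152.87 = 9.28%.
October: labor force = 136.36 + 17.60 = 153.96; u = 17.60/153.96 = 11.43%.
Change = 11.43% − 9.28% = +2.15 pp.

The unemployment rate changed by +2.15 percentage points.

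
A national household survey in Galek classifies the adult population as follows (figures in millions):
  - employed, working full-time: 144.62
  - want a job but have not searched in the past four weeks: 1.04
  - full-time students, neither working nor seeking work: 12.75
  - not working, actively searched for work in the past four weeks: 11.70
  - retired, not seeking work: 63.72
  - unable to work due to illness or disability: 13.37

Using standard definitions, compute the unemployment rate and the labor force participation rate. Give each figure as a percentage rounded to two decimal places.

Employed = 144.62 million.
Unemployed = 11.70 million.
Labor force = 144.62 + 11.70 = 156.32 million.
Not in labor force = 1.04 + 12.75 + 63.72 + 13.37 = 90.88 million (those not working and not actively searching are outside the labor force — including those who want a job but have given up searching).
Civilian working-age population = 156.32 + 90.88 = 247.20 million.
Unemployment rate = 11.70 / 156.32 = 7.48%.
Labor force participation rate = 156.32 / 247.20 = 63.24%.

Unemployment rate ≈ 7.48%; labor force participation rate ≈ 63.24%.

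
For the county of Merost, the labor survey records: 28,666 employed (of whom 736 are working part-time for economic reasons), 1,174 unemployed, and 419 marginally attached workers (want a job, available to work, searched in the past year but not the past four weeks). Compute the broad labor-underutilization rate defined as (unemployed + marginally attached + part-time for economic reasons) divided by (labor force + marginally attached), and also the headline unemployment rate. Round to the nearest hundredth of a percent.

Broad underutilization rate ≈ 7.70%; headline unemployment rate ≈ 3.93%.

Labor force = 28,666 + 1,174 = 29,840.
Numerator = 1,174 + 419 + 736 = 2,329.
Denominator = 29,840 + 419 = 30,259.
Broad rate = 2,329 / 30,259 = 7.70%.
Headline unemployment rate = 1,174 / 29,840 = 3.93%.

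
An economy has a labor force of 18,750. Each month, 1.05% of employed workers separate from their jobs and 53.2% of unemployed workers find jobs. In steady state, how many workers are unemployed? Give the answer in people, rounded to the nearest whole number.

About 363 are unemployed in steady state.

Steady-state unemployment rate u* = s/(s+f) = 1.05/(1.05+53.2) = 0.019355.
Unemployed = u* × labor force = 0.019355 × 18,750 ≈ 363.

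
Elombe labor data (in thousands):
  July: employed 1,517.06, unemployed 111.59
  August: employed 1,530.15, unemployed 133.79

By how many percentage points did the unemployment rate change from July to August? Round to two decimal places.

The unemployment rate changed by +1.19 percentage points.

July: labor force = 1,517.06 + 111.59 = 1,628.65; u = 111.59/1,628.65 = 6.85%.
August: labor force = 1,530.15 + 133.79 = 1,663.94; u = 133.79/1,663.94 = 8.04%.
Change = 8.04% − 6.85% = +1.19 pp.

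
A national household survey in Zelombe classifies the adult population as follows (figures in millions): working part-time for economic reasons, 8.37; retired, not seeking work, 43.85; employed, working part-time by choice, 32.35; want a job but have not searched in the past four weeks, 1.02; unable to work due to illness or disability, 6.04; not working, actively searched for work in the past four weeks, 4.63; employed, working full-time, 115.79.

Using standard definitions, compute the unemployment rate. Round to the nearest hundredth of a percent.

Employed = 8.37 + 32.35 + 115.79 = 156.51 million (anyone who worked, including part-time for economic reasons, counts as employed).
Unemployed = 4.63 million.
Labor force = 156.51 + 4.63 = 161.14 million.
Unemployment rate = 4.63 / 161.14 = 2.87%.

Unemployment rate ≈ 2.87%.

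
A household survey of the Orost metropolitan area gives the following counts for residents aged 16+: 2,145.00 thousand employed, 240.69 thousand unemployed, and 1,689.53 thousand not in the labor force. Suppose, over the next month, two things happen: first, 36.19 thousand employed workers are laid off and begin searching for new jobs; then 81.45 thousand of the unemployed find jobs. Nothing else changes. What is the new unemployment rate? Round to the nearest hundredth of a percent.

Initially, labor force = 2,145.00 + 240.69 = 2,385.69 thousand, so u = 240.69/2,385.69 = 10.09%.
After the first change, employed falls and unemployed rises by 36.19; labor force unchanged → E = 2,108.81, U = 276.88, labor force = 2,385.69 thousand.
After the second change, unemployed falls and employed rises by 81.45; labor force unchanged → E = 2,190.26, U = 195.43, labor force = 2,385.69 thousand.
New unemployment rate = 195.43 / 2,385.69 = 8.19%.

New unemployment rate ≈ 8.19%.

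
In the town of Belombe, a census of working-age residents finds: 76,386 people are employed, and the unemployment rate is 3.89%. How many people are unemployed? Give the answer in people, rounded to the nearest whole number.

Let U be the number unemployed. The labor force is E + U, and U/(E+U) = 0.0389.
So U = 0.0389 × 76,386 / (1 − 0.0389) = 2971.42 / 0.9611 ≈ 3,092.

About 3,092 are unemployed.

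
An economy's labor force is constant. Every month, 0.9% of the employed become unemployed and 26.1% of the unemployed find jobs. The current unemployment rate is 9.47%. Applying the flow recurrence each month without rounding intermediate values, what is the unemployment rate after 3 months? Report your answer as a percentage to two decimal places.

Unemployment rate after three months ≈ 5.72%.

With a fixed labor force, u_{t+1} = u_t + s·(1−u_t) − f·u_t = u_t·(1−s−f) + s.
Here 1−s−f = 0.730 and s = 0.009.
u_1 = 0.094700 × 0.730 + 0.009 = 0.078131.
u_2 = 0.078131 × 0.730 + 0.009 = 0.066036.
u_3 = 0.066036 × 0.730 + 0.009 = 0.057206.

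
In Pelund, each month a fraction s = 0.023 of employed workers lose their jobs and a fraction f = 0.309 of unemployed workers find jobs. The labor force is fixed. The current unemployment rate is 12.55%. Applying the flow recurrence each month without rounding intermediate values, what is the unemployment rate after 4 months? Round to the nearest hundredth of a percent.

Unemployment rate after four months ≈ 8.05%.

With a fixed labor force, u_{t+1} = u_t + s·(1−u_t) − f·u_t = u_t·(1−s−f) + s.
Here 1−s−f = 0.668 and s = 0.023.
u_1 = 0.125500 × 0.668 + 0.023 = 0.106834.
u_2 = 0.106834 × 0.668 + 0.023 = 0.094365.
u_3 = 0.094365 × 0.668 + 0.023 = 0.086036.
u_4 = 0.086036 × 0.668 + 0.023 = 0.080472.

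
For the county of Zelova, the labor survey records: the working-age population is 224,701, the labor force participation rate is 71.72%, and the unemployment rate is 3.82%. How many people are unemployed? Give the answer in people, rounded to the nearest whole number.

Labor force = 0.7172 × 224,701 = 161,156.
Unemployed = 0.0382 × 161,156 ≈ 6,156.

About 6,156 are unemployed.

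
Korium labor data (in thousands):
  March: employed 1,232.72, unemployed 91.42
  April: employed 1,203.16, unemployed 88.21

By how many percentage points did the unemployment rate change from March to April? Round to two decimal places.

The unemployment rate changed by −0.07 percentage points.

March: labor force = 1,232.72 + 91.42 = 1,324.14; u = 91.42/1,324.14 = 6.90%.
April: labor force = 1,203.16 + 88.21 = 1,291.37; u = 88.21/1,291.37 = 6.83%.
Change = 6.83% − 6.90% = −0.07 pp.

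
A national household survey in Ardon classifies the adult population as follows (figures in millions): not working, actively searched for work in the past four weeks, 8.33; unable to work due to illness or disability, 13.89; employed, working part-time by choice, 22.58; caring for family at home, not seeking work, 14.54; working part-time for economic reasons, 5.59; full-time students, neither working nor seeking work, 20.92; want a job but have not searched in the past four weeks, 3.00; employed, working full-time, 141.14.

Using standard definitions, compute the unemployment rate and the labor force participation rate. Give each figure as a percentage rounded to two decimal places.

Employed = 22.58 + 5.59 + 141.14 = 169.31 million (anyone who worked, including part-time for economic reasons, counts as employed).
Unemployed = 8.33 million.
Labor force = 169.31 + 8.33 = 177.64 million.
Not in labor force = 13.89 + 14.54 + 20.92 + 3.00 = 52.35 million (those not working and not actively searching are outside the labor force — including those who want a job but have given up searching).
Civilian working-age population = 177.64 + 52.35 = 229.99 million.
Unemployment rate = 8.33 / 177.64 = 4.69%.
Labor force participation rate = 177.64 / 229.99 = 77.24%.

Unemployment rate ≈ 4.69%; labor force participation rate ≈ 77.24%.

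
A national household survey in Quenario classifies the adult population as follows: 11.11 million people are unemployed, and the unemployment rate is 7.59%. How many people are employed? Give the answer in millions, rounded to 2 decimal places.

Labor force = U / u = 11.11 / 0.0759 ≈ 146.38 million.
Employed = labor force − unemployed = 146.38 − 11.11 = 135.27 million.

About 135.27 million are employed.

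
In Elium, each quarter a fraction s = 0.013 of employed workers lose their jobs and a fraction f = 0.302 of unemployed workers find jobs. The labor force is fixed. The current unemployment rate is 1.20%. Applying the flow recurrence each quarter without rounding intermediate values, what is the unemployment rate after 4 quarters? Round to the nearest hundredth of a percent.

Unemployment rate after four quarters ≈ 3.48%.

With a fixed labor force, u_{t+1} = u_t + s·(1−u_t) − f·u_t = u_t·(1−s−f) + s.
Here 1−s−f = 0.685 and s = 0.013.
u_1 = 0.012000 × 0.685 + 0.013 = 0.021220.
u_2 = 0.021220 × 0.685 + 0.013 = 0.027536.
u_3 = 0.027536 × 0.685 + 0.013 = 0.031862.
u_4 = 0.031862 × 0.685 + 0.013 = 0.034825.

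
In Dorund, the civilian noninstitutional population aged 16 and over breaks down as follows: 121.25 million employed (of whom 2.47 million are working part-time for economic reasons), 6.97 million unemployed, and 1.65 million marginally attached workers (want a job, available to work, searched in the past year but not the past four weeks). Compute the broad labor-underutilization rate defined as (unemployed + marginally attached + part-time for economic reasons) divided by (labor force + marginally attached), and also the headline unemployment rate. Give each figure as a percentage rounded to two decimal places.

Labor force = 121.25 + 6.97 = 128.22 million.
Numerator = 6.97 + 1.65 + 2.47 = 11.09 million.
Denominator = 128.22 + 1.65 = 129.87 million.
Broad rate = 11.09 / 129.87 = 8.54%.
Headline unemployment rate = 6.97 / 128.22 = 5.44%.

Broad underutilization rate ≈ 8.54%; headline unemployment rate ≈ 5.44%.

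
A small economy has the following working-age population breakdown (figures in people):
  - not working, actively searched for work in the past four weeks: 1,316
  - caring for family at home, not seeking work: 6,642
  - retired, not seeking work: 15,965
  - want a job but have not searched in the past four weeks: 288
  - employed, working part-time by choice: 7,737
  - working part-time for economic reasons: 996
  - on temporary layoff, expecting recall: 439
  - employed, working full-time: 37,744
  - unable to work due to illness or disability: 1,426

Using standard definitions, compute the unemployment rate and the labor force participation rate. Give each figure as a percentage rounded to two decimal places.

Unemployment rate ≈ 3.64%; labor force participation rate ≈ 66.48%.

Employed = 7,737 + 996 + 37,744 = 46,477 (anyone who worked, including part-time for economic reasons, counts as employed).
Unemployed = 1,316 + 439 = 1,755 (jobless and actively searching, or on temporary layoff).
Labor force = 46,477 + 1,755 = 48,232.
Not in labor force = 6,642 + 15,965 + 288 + 1,426 = 24,321 (those not working and not actively searching are outside the labor force — including those who want a job but have given up searching).
Civilian working-age population = 48,232 + 24,321 = 72,553.
Unemployment rate = 1,755 / 48,232 = 3.64%.
Labor force participation rate = 48,232 / 72,553 = 66.48%.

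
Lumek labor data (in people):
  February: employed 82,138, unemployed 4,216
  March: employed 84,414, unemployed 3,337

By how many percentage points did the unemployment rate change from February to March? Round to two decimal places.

February: labor force = 82,138 + 4,216 = 86,354; u = 4,216/86,354 = 4.88%.
March: labor force = 84,414 + 3,337 = 87,751; u = 3,337/87,751 = 3.80%.
Change = 3.80% − 4.88% = −1.08 pp.

The unemployment rate changed by −1.08 percentage points.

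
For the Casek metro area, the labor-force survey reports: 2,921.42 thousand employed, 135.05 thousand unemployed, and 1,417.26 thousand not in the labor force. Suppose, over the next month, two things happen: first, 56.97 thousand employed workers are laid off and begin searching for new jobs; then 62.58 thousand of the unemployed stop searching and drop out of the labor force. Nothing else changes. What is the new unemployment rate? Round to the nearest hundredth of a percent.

New unemployment rate ≈ 4.32%.

Initially, labor force = 2,921.42 + 135.05 = 3,056.47 thousand, so u = 135.05/3,056.47 = 4.42%.
After the first change, employed falls and unemployed rises by 56.97; labor force unchanged → E = 2,864.45, U = 192.02, labor force = 3,056.47 thousand.
After the second change, unemployed and labor force both fall by 62.58 → E = 2,864.45, U = 129.44, labor force = 2,993.89 thousand.
New unemployment rate = 129.44 / 2,993.89 = 4.32%.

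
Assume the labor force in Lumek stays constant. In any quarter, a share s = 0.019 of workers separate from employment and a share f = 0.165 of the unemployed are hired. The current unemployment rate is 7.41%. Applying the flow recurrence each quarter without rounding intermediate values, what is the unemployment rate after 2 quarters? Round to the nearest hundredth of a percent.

Unemployment rate after two quarters ≈ 8.38%.

With a fixed labor force, u_{t+1} = u_t + s·(1−u_t) − f·u_t = u_t·(1−s−f) + s.
Here 1−s−f = 0.816 and s = 0.019.
u_1 = 0.074100 × 0.816 + 0.019 = 0.079466.
u_2 = 0.079466 × 0.816 + 0.019 = 0.083844.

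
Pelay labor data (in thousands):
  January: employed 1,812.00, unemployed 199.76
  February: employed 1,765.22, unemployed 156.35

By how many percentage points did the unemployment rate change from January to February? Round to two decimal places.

January: labor force = 1,812.00 + 199.76 = 2,011.76; u = 199.76/2,011.76 = 9.93%.
February: labor force = 1,765.22 + 156.35 = 1,921.57; u = 156.35/1,921.57 = 8.14%.
Change = 8.14% − 9.93% = −1.79 pp.

The unemployment rate changed by −1.79 percentage points.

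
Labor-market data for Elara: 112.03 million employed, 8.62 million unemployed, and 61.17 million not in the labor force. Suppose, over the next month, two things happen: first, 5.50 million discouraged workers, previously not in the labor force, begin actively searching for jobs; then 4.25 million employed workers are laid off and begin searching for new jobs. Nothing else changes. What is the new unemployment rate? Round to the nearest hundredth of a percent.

Initially, labor force = 112.03 + 8.62 = 120.65 million, so u = 8.62/120.65 = 7.14%.
After the first change, unemployed and labor force both rise by 5.50 → E = 112.03, U = 14.12, labor force = 126.15 million.
After the second change, employed falls and unemployed rises by 4.25; labor force unchanged → E = 107.78, U = 18.37, labor force = 126.15 million.
New unemployment rate = 18.37 / 126.15 = 14.56%.

New unemployment rate ≈ 14.56%.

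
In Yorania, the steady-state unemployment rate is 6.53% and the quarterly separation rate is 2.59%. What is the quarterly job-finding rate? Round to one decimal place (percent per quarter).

Job-finding rate ≈ 37.1% per quarter.

From u* = s/(s+f): f = s·(1−u)/u.
f = 2.59 × (1 − 0.0653) / 0.0653 = 2.4209 / 0.0653 ≈ 37.1% per quarter.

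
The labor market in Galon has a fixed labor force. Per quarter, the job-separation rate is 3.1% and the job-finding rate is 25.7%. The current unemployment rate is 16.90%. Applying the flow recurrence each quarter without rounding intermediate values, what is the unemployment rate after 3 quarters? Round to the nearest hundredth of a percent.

With a fixed labor force, u_{t+1} = u_t + s·(1−u_t) − f·u_t = u_t·(1−s−f) + s.
Here 1−s−f = 0.712 and s = 0.031.
u_1 = 0.169000 × 0.712 + 0.031 = 0.151328.
u_2 = 0.151328 × 0.712 + 0.031 = 0.138746.
u_3 = 0.138746 × 0.712 + 0.031 = 0.129787.

Unemployment rate after three quarters ≈ 12.98%.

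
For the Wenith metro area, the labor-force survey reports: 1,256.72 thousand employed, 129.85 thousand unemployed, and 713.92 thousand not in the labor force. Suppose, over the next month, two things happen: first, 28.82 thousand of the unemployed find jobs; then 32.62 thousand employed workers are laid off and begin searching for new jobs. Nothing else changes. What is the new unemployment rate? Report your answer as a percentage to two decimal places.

New unemployment rate ≈ 9.64%.

Initially, labor force = 1,256.72 + 129.85 = 1,386.57 thousand, so u = 129.85/1,386.57 = 9.36%.
After the first change, unemployed falls and employed rises by 28.82; labor force unchanged → E = 1,285.54, U = 101.03, labor force = 1,386.57 thousand.
After the second change, employed falls and unemployed rises by 32.62; labor force unchanged → E = 1,252.92, U = 133.65, labor force = 1,386.57 thousand.
New unemployment rate = 133.65 / 1,386.57 = 9.64%.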